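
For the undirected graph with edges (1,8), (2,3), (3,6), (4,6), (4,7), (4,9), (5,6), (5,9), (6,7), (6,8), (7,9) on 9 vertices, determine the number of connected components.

Step 1: Build adjacency list from edges:
  1: 8
  2: 3
  3: 2, 6
  4: 6, 7, 9
  5: 6, 9
  6: 3, 4, 5, 7, 8
  7: 4, 6, 9
  8: 1, 6
  9: 4, 5, 7

Step 2: Run BFS/DFS from vertex 1:
  Visited: {1, 8, 6, 3, 4, 5, 7, 2, 9}
  Reached 9 of 9 vertices

Step 3: All 9 vertices reached from vertex 1, so the graph is connected.
Number of connected components: 1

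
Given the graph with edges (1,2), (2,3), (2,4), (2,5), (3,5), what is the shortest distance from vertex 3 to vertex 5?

Step 1: Build adjacency list:
  1: 2
  2: 1, 3, 4, 5
  3: 2, 5
  4: 2
  5: 2, 3

Step 2: BFS from vertex 3 to find shortest path to 5:
  vertex 2 reached at distance 1
  vertex 5 reached at distance 1

Step 3: Shortest path: 3 -> 5
Path length: 1 edge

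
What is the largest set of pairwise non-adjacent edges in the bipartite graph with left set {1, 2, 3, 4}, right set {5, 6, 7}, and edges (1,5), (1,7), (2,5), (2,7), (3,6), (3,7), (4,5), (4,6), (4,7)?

Step 1: List the neighbors of each left vertex:
  1: 5, 7
  2: 5, 7
  3: 6, 7
  4: 5, 6, 7

Step 2: Greedily match left vertices, then look for augmenting paths:
  Match 1 -- 5
  Match 2 -- 7
  Match 3 -- 6
  No augmenting path remains.

Step 3: Verify this is maximum:
  Matching size 3 = min(|L|, |R|) = min(4, 3), which is an upper bound, so this matching is maximum.

Maximum matching: {(1,5), (2,7), (3,6)}
Size: 3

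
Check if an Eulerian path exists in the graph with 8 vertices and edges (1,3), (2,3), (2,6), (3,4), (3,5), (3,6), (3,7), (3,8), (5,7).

Step 1: Find the degree of each vertex:
  deg(1) = 1
  deg(2) = 2
  deg(3) = 7
  deg(4) = 1
  deg(5) = 2
  deg(6) = 2
  deg(7) = 2
  deg(8) = 1

Step 2: Count vertices with odd degree:
  Odd-degree vertices: 1, 3, 4, 8 (4 total)

Step 3: Apply Euler's theorem:
  - Eulerian circuit exists iff graph is connected and all vertices have even degree
  - Eulerian path exists iff graph is connected and has 0 or 2 odd-degree vertices

Graph has 4 odd-degree vertices (need 0 or 2).
Neither Eulerian path nor Eulerian circuit exists.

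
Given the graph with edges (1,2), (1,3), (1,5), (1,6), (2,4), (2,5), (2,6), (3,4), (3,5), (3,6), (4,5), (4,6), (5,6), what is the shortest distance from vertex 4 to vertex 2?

Step 1: Build adjacency list:
  1: 2, 3, 5, 6
  2: 1, 4, 5, 6
  3: 1, 4, 5, 6
  4: 2, 3, 5, 6
  5: 1, 2, 3, 4, 6
  6: 1, 2, 3, 4, 5

Step 2: BFS from vertex 4 to find shortest path to 2:
  vertex 2 reached at distance 1

Step 3: Shortest path: 4 -> 2
Path length: 1 edge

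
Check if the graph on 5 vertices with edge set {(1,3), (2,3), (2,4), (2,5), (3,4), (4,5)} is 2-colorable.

Step 1: Attempt 2-coloring using BFS:
  Start at vertex 1, assign color 0
  Color vertex 3 with color 1 (neighbor of 1)
  Color vertex 2 with color 0 (neighbor of 3)
  Color vertex 4 with color 0 (neighbor of 3)

Step 2: Conflict found! Vertices 2 and 4 are adjacent but have the same color.
This means the graph contains an odd cycle.

The graph is NOT bipartite.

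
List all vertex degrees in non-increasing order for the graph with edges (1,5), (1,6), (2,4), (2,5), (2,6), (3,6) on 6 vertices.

Step 1: Count edges incident to each vertex:
  deg(1) = 2 (neighbors: 5, 6)
  deg(2) = 3 (neighbors: 4, 5, 6)
  deg(3) = 1 (neighbors: 6)
  deg(4) = 1 (neighbors: 2)
  deg(5) = 2 (neighbors: 1, 2)
  deg(6) = 3 (neighbors: 1, 2, 3)

Step 2: Sort degrees in non-increasing order:
  Degrees: [2, 3, 1, 1, 2, 3] -> sorted: [3, 3, 2, 2, 1, 1]

Degree sequence: [3, 3, 2, 2, 1, 1]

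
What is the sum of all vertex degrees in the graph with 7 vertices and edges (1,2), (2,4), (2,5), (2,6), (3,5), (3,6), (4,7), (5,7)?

Step 1: Count edges incident to each vertex:
  deg(1) = 1 (neighbors: 2)
  deg(2) = 4 (neighbors: 1, 4, 5, 6)
  deg(3) = 2 (neighbors: 5, 6)
  deg(4) = 2 (neighbors: 2, 7)
  deg(5) = 3 (neighbors: 2, 3, 7)
  deg(6) = 2 (neighbors: 2, 3)
  deg(7) = 2 (neighbors: 4, 5)

Step 2: Sum all degrees:
  1 + 4 + 2 + 2 + 3 + 2 + 2 = 16

Verification: sum of degrees = 2 * |E| = 2 * 8 = 16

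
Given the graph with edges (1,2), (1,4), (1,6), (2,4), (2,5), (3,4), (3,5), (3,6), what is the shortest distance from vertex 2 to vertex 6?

Step 1: Build adjacency list:
  1: 2, 4, 6
  2: 1, 4, 5
  3: 4, 5, 6
  4: 1, 2, 3
  5: 2, 3
  6: 1, 3

Step 2: BFS from vertex 2 to find shortest path to 6:
  vertex 1 reached at distance 1
  vertex 4 reached at distance 1
  vertex 5 reached at distance 1
  vertex 6 reached at distance 2

Step 3: Shortest path: 2 -> 1 -> 6
Path length: 2 edges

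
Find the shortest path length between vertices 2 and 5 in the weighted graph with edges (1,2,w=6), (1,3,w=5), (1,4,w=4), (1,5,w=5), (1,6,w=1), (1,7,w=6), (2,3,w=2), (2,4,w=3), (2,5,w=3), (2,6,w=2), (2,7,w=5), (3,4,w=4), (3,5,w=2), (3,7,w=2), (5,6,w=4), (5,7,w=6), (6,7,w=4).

Step 1: Build adjacency list with weights:
  1: 2(w=6), 3(w=5), 4(w=4), 5(w=5), 6(w=1), 7(w=6)
  2: 1(w=6), 3(w=2), 4(w=3), 5(w=3), 6(w=2), 7(w=5)
  3: 1(w=5), 2(w=2), 4(w=4), 5(w=2), 7(w=2)
  4: 1(w=4), 2(w=3), 3(w=4)
  5: 1(w=5), 2(w=3), 3(w=2), 6(w=4), 7(w=6)
  6: 1(w=1), 2(w=2), 5(w=4), 7(w=4)
  7: 1(w=6), 2(w=5), 3(w=2), 5(w=6), 6(w=4)

Step 2: Apply Dijkstra's algorithm from vertex 2:
  Visit vertex 2 (distance=0)
    Update dist[1] = 6
    Update dist[3] = 2
    Update dist[4] = 3
    Update dist[5] = 3
    Update dist[6] = 2
    Update dist[7] = 5
  Visit vertex 3 (distance=2)
    Update dist[7] = 4
  Visit vertex 6 (distance=2)
    Update dist[1] = 3
  Visit vertex 1 (distance=3)
  Visit vertex 4 (distance=3)
  Visit vertex 5 (distance=3)

Step 3: Shortest path: 2 -> 5
Total weight: 3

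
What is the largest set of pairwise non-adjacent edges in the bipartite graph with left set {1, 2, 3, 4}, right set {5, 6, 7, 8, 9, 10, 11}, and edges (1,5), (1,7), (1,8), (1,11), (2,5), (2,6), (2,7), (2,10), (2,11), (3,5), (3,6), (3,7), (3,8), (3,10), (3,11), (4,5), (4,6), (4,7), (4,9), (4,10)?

Step 1: List the neighbors of each left vertex:
  1: 5, 7, 8, 11
  2: 5, 6, 7, 10, 11
  3: 5, 6, 7, 8, 10, 11
  4: 5, 6, 7, 9, 10

Step 2: Greedily match left vertices, then look for augmenting paths:
  Match 1 -- 5
  Match 2 -- 6
  Match 3 -- 7
  Match 4 -- 9
  No augmenting path remains.

Step 3: Verify this is maximum:
  Matching size 4 = min(|L|, |R|) = min(4, 7), which is an upper bound, so this matching is maximum.

Maximum matching: {(1,5), (2,6), (3,7), (4,9)}
Size: 4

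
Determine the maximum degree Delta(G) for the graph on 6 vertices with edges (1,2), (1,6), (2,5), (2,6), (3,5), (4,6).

Step 1: Count edges incident to each vertex:
  deg(1) = 2 (neighbors: 2, 6)
  deg(2) = 3 (neighbors: 1, 5, 6)
  deg(3) = 1 (neighbors: 5)
  deg(4) = 1 (neighbors: 6)
  deg(5) = 2 (neighbors: 2, 3)
  deg(6) = 3 (neighbors: 1, 2, 4)

Step 2: Find maximum:
  max(2, 3, 1, 1, 2, 3) = 3 (vertex 2)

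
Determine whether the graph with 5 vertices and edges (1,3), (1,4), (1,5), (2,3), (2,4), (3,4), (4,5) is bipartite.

Step 1: Attempt 2-coloring using BFS:
  Start at vertex 1, assign color 0
  Color vertex 3 with color 1 (neighbor of 1)
  Color vertex 4 with color 1 (neighbor of 1)
  Color vertex 5 with color 1 (neighbor of 1)
  Color vertex 2 with color 0 (neighbor of 3)

Step 2: Conflict found! Vertices 3 and 4 are adjacent but have the same color.
This means the graph contains an odd cycle.

The graph is NOT bipartite.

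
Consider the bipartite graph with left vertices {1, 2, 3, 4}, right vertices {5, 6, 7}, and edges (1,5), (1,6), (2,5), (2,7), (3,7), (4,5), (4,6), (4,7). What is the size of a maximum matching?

Step 1: List the neighbors of each left vertex:
  1: 5, 6
  2: 5, 7
  3: 7
  4: 5, 6, 7

Step 2: Greedily match left vertices, then look for augmenting paths:
  Match 1 -- 5
  Match 2 -- 7
  Match 4 -- 6
  No augmenting path remains.

Step 3: Verify this is maximum:
  Matching size 3 = min(|L|, |R|) = min(4, 3), which is an upper bound, so this matching is maximum.

Maximum matching: {(1,5), (2,7), (4,6)}
Size: 3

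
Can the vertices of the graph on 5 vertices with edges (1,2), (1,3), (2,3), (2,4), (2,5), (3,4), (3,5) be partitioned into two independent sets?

Step 1: Attempt 2-coloring using BFS:
  Start at vertex 1, assign color 0
  Color vertex 2 with color 1 (neighbor of 1)
  Color vertex 3 with color 1 (neighbor of 1)

Step 2: Conflict found! Vertices 2 and 3 are adjacent but have the same color.
This means the graph contains an odd cycle.

The graph is NOT bipartite.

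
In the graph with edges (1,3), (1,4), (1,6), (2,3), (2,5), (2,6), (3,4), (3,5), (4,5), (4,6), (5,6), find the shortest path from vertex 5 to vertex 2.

Step 1: Build adjacency list:
  1: 3, 4, 6
  2: 3, 5, 6
  3: 1, 2, 4, 5
  4: 1, 3, 5, 6
  5: 2, 3, 4, 6
  6: 1, 2, 4, 5

Step 2: BFS from vertex 5 to find shortest path to 2:
  vertex 2 reached at distance 1

Step 3: Shortest path: 5 -> 2
Path length: 1 edge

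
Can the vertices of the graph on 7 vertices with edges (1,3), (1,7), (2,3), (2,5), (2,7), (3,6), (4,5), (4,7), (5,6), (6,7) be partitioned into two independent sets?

Step 1: Attempt 2-coloring using BFS:
  Start at vertex 1, assign color 0
  Color vertex 3 with color 1 (neighbor of 1)
  Color vertex 7 with color 1 (neighbor of 1)
  Color vertex 2 with color 0 (neighbor of 3)
  Color vertex 6 with color 0 (neighbor of 3)
  Color vertex 4 with color 0 (neighbor of 7)
  Color vertex 5 with color 1 (neighbor of 2)

Step 2: 2-coloring succeeded. No conflicts found.
  Set A (color 0): {1, 2, 4, 6}
  Set B (color 1): {3, 5, 7}

The graph is bipartite with partition {1, 2, 4, 6}, {3, 5, 7}.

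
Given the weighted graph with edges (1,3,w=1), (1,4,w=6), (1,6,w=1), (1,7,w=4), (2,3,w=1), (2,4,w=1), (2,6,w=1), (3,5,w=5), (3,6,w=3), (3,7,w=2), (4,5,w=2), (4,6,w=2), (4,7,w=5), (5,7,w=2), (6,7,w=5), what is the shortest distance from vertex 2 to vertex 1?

Step 1: Build adjacency list with weights:
  1: 3(w=1), 4(w=6), 6(w=1), 7(w=4)
  2: 3(w=1), 4(w=1), 6(w=1)
  3: 1(w=1), 2(w=1), 5(w=5), 6(w=3), 7(w=2)
  4: 1(w=6), 2(w=1), 5(w=2), 6(w=2), 7(w=5)
  5: 3(w=5), 4(w=2), 7(w=2)
  6: 1(w=1), 2(w=1), 3(w=3), 4(w=2), 7(w=5)
  7: 1(w=4), 3(w=2), 4(w=5), 5(w=2), 6(w=5)

Step 2: Apply Dijkstra's algorithm from vertex 2:
  Visit vertex 2 (distance=0)
    Update dist[3] = 1
    Update dist[4] = 1
    Update dist[6] = 1
  Visit vertex 3 (distance=1)
    Update dist[1] = 2
    Update dist[5] = 6
    Update dist[7] = 3
  Visit vertex 4 (distance=1)
    Update dist[5] = 3
  Visit vertex 6 (distance=1)
  Visit vertex 1 (distance=2)

Step 3: Shortest path: 2 -> 3 -> 1
Total weight: 1 + 1 = 2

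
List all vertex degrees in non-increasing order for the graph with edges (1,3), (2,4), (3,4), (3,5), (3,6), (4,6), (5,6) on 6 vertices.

Step 1: Count edges incident to each vertex:
  deg(1) = 1 (neighbors: 3)
  deg(2) = 1 (neighbors: 4)
  deg(3) = 4 (neighbors: 1, 4, 5, 6)
  deg(4) = 3 (neighbors: 2, 3, 6)
  deg(5) = 2 (neighbors: 3, 6)
  deg(6) = 3 (neighbors: 3, 4, 5)

Step 2: Sort degrees in non-increasing order:
  Degrees: [1, 1, 4, 3, 2, 3] -> sorted: [4, 3, 3, 2, 1, 1]

Degree sequence: [4, 3, 3, 2, 1, 1]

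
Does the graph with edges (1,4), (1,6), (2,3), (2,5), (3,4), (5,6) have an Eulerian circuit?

Step 1: Find the degree of each vertex:
  deg(1) = 2
  deg(2) = 2
  deg(3) = 2
  deg(4) = 2
  deg(5) = 2
  deg(6) = 2

Step 2: Count vertices with odd degree:
  All vertices have even degree (0 odd-degree vertices)

Step 3: Apply Euler's theorem:
  - Eulerian circuit exists iff graph is connected and all vertices have even degree
  - Eulerian path exists iff graph is connected and has 0 or 2 odd-degree vertices

Graph is connected with 0 odd-degree vertices.
Both Eulerian circuit and Eulerian path exist.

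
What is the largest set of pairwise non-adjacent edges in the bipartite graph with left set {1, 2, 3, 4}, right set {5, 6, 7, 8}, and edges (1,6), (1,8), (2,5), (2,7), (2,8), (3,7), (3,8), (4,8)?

Step 1: List the neighbors of each left vertex:
  1: 6, 8
  2: 5, 7, 8
  3: 7, 8
  4: 8

Step 2: Greedily match left vertices, then look for augmenting paths:
  Match 1 -- 6
  Match 2 -- 5
  Match 3 -- 7
  Match 4 -- 8
  No augmenting path remains.

Step 3: Verify this is maximum:
  Matching size 4 = min(|L|, |R|) = min(4, 4), which is an upper bound, so this matching is maximum.

Maximum matching: {(1,6), (2,5), (3,7), (4,8)}
Size: 4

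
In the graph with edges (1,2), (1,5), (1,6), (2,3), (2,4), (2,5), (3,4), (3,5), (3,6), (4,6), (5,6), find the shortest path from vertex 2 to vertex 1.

Step 1: Build adjacency list:
  1: 2, 5, 6
  2: 1, 3, 4, 5
  3: 2, 4, 5, 6
  4: 2, 3, 6
  5: 1, 2, 3, 6
  6: 1, 3, 4, 5

Step 2: BFS from vertex 2 to find shortest path to 1:
  vertex 1 reached at distance 1

Step 3: Shortest path: 2 -> 1
Path length: 1 edge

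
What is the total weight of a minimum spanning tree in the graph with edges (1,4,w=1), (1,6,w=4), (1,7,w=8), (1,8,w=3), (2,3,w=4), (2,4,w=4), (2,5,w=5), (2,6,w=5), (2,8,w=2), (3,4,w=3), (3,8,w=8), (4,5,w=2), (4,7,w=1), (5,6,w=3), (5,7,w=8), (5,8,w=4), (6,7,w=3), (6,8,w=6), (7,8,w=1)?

Apply Kruskal's algorithm (sort edges by weight, add if no cycle):

Sorted edges by weight:
  (1,4) w=1
  (4,7) w=1
  (7,8) w=1
  (2,8) w=2
  (4,5) w=2
  (1,8) w=3
  (3,4) w=3
  (5,6) w=3
  (6,7) w=3
  (1,6) w=4
  (2,3) w=4
  (2,4) w=4
  (5,8) w=4
  (2,6) w=5
  (2,5) w=5
  (6,8) w=6
  (1,7) w=8
  (3,8) w=8
  (5,7) w=8

Add edge (1,4) w=1 -- no cycle. Running total: 1
Add edge (4,7) w=1 -- no cycle. Running total: 2
Add edge (7,8) w=1 -- no cycle. Running total: 3
Add edge (2,8) w=2 -- no cycle. Running total: 5
Add edge (4,5) w=2 -- no cycle. Running total: 7
Skip edge (1,8) w=3 -- would create cycle
Add edge (3,4) w=3 -- no cycle. Running total: 10
Add edge (5,6) w=3 -- no cycle. Running total: 13

MST edges: (1,4,w=1), (4,7,w=1), (7,8,w=1), (2,8,w=2), (4,5,w=2), (3,4,w=3), (5,6,w=3)
Total MST weight: 1 + 1 + 1 + 2 + 2 + 3 + 3 = 13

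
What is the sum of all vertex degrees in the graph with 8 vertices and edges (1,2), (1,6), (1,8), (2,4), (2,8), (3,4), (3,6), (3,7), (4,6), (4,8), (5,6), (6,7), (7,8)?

Step 1: Count edges incident to each vertex:
  deg(1) = 3 (neighbors: 2, 6, 8)
  deg(2) = 3 (neighbors: 1, 4, 8)
  deg(3) = 3 (neighbors: 4, 6, 7)
  deg(4) = 4 (neighbors: 2, 3, 6, 8)
  deg(5) = 1 (neighbors: 6)
  deg(6) = 5 (neighbors: 1, 3, 4, 5, 7)
  deg(7) = 3 (neighbors: 3, 6, 8)
  deg(8) = 4 (neighbors: 1, 2, 4, 7)

Step 2: Sum all degrees:
  3 + 3 + 3 + 4 + 1 + 5 + 3 + 4 = 26

Verification: sum of degrees = 2 * |E| = 2 * 13 = 26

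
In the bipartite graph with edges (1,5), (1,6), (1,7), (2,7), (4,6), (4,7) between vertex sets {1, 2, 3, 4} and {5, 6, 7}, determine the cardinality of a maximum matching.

Step 1: List the neighbors of each left vertex:
  1: 5, 6, 7
  2: 7
  3: (none)
  4: 6, 7

Step 2: Greedily match left vertices, then look for augmenting paths:
  Match 1 -- 5
  Match 2 -- 7
  Match 4 -- 6
  No augmenting path remains.

Step 3: Verify this is maximum:
  Matching size 3 = min(|L|, |R|) = min(4, 3), which is an upper bound, so this matching is maximum.

Maximum matching: {(1,5), (2,7), (4,6)}
Size: 3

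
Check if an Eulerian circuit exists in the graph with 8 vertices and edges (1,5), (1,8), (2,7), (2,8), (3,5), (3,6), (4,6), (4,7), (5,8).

Step 1: Find the degree of each vertex:
  deg(1) = 2
  deg(2) = 2
  deg(3) = 2
  deg(4) = 2
  deg(5) = 3
  deg(6) = 2
  deg(7) = 2
  deg(8) = 3

Step 2: Count vertices with odd degree:
  Odd-degree vertices: 5, 8 (2 total)

Step 3: Apply Euler's theorem:
  - Eulerian circuit exists iff graph is connected and all vertices have even degree
  - Eulerian path exists iff graph is connected and has 0 or 2 odd-degree vertices

Graph is connected with exactly 2 odd-degree vertices (5, 8).
Eulerian path exists (starting and ending at the odd-degree vertices), but no Eulerian circuit.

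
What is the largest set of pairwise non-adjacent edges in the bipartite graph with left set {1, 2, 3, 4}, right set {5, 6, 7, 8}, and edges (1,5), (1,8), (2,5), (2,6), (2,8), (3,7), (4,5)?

Step 1: List the neighbors of each left vertex:
  1: 5, 8
  2: 5, 6, 8
  3: 7
  4: 5

Step 2: Greedily match left vertices, then look for augmenting paths:
  Match 1 -- 8
  Match 2 -- 6
  Match 3 -- 7
  Match 4 -- 5
  No augmenting path remains.

Step 3: Verify this is maximum:
  Matching size 4 = min(|L|, |R|) = min(4, 4), which is an upper bound, so this matching is maximum.

Maximum matching: {(1,8), (2,6), (3,7), (4,5)}
Size: 4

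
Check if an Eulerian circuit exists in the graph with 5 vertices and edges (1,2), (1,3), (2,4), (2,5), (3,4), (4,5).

Step 1: Find the degree of each vertex:
  deg(1) = 2
  deg(2) = 3
  deg(3) = 2
  deg(4) = 3
  deg(5) = 2

Step 2: Count vertices with odd degree:
  Odd-degree vertices: 2, 4 (2 total)

Step 3: Apply Euler's theorem:
  - Eulerian circuit exists iff graph is connected and all vertices have even degree
  - Eulerian path exists iff graph is connected and has 0 or 2 odd-degree vertices

Graph is connected with exactly 2 odd-degree vertices (2, 4).
Eulerian path exists (starting and ending at the odd-degree vertices), but no Eulerian circuit.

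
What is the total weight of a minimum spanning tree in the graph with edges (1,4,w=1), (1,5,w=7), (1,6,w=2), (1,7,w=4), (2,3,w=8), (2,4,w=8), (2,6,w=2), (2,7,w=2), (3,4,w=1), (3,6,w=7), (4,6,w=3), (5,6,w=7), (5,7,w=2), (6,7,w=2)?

Apply Kruskal's algorithm (sort edges by weight, add if no cycle):

Sorted edges by weight:
  (1,4) w=1
  (3,4) w=1
  (1,6) w=2
  (2,6) w=2
  (2,7) w=2
  (5,7) w=2
  (6,7) w=2
  (4,6) w=3
  (1,7) w=4
  (1,5) w=7
  (3,6) w=7
  (5,6) w=7
  (2,3) w=8
  (2,4) w=8

Add edge (1,4) w=1 -- no cycle. Running total: 1
Add edge (3,4) w=1 -- no cycle. Running total: 2
Add edge (1,6) w=2 -- no cycle. Running total: 4
Add edge (2,6) w=2 -- no cycle. Running total: 6
Add edge (2,7) w=2 -- no cycle. Running total: 8
Add edge (5,7) w=2 -- no cycle. Running total: 10

MST edges: (1,4,w=1), (3,4,w=1), (1,6,w=2), (2,6,w=2), (2,7,w=2), (5,7,w=2)
Total MST weight: 1 + 1 + 2 + 2 + 2 + 2 = 10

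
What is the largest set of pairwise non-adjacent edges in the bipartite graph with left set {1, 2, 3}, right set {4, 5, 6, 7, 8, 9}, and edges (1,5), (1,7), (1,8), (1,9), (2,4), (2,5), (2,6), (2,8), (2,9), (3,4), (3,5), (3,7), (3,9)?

Step 1: List the neighbors of each left vertex:
  1: 5, 7, 8, 9
  2: 4, 5, 6, 8, 9
  3: 4, 5, 7, 9

Step 2: Greedily match left vertices, then look for augmenting paths:
  Match 1 -- 5
  Match 2 -- 4
  Match 3 -- 7
  No augmenting path remains.

Step 3: Verify this is maximum:
  Matching size 3 = min(|L|, |R|) = min(3, 6), which is an upper bound, so this matching is maximum.

Maximum matching: {(1,5), (2,4), (3,7)}
Size: 3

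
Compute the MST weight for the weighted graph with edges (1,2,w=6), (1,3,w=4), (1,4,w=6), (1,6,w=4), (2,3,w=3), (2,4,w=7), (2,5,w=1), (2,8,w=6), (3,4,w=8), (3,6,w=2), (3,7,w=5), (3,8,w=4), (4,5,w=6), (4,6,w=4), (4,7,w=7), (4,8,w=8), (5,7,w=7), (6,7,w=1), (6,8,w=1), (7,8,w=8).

Apply Kruskal's algorithm (sort edges by weight, add if no cycle):

Sorted edges by weight:
  (2,5) w=1
  (6,8) w=1
  (6,7) w=1
  (3,6) w=2
  (2,3) w=3
  (1,3) w=4
  (1,6) w=4
  (3,8) w=4
  (4,6) w=4
  (3,7) w=5
  (1,2) w=6
  (1,4) w=6
  (2,8) w=6
  (4,5) w=6
  (2,4) w=7
  (4,7) w=7
  (5,7) w=7
  (3,4) w=8
  (4,8) w=8
  (7,8) w=8

Add edge (2,5) w=1 -- no cycle. Running total: 1
Add edge (6,8) w=1 -- no cycle. Running total: 2
Add edge (6,7) w=1 -- no cycle. Running total: 3
Add edge (3,6) w=2 -- no cycle. Running total: 5
Add edge (2,3) w=3 -- no cycle. Running total: 8
Add edge (1,3) w=4 -- no cycle. Running total: 12
Skip edge (1,6) w=4 -- would create cycle
Skip edge (3,8) w=4 -- would create cycle
Add edge (4,6) w=4 -- no cycle. Running total: 16

MST edges: (2,5,w=1), (6,8,w=1), (6,7,w=1), (3,6,w=2), (2,3,w=3), (1,3,w=4), (4,6,w=4)
Total MST weight: 1 + 1 + 1 + 2 + 3 + 4 + 4 = 16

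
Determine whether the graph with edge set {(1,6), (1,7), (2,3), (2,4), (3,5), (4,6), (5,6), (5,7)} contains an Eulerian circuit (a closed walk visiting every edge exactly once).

Step 1: Find the degree of each vertex:
  deg(1) = 2
  deg(2) = 2
  deg(3) = 2
  deg(4) = 2
  deg(5) = 3
  deg(6) = 3
  deg(7) = 2

Step 2: Count vertices with odd degree:
  Odd-degree vertices: 5, 6 (2 total)

Step 3: Apply Euler's theorem:
  - Eulerian circuit exists iff graph is connected and all vertices have even degree
  - Eulerian path exists iff graph is connected and has 0 or 2 odd-degree vertices

Graph is connected with exactly 2 odd-degree vertices (5, 6).
Eulerian path exists (starting and ending at the odd-degree vertices), but no Eulerian circuit.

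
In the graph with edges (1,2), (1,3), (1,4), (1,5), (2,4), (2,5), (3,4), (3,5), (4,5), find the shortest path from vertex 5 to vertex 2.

Step 1: Build adjacency list:
  1: 2, 3, 4, 5
  2: 1, 4, 5
  3: 1, 4, 5
  4: 1, 2, 3, 5
  5: 1, 2, 3, 4

Step 2: BFS from vertex 5 to find shortest path to 2:
  vertex 1 reached at distance 1
  vertex 2 reached at distance 1

Step 3: Shortest path: 5 -> 2
Path length: 1 edge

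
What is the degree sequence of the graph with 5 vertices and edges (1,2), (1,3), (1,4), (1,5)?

Step 1: Count edges incident to each vertex:
  deg(1) = 4 (neighbors: 2, 3, 4, 5)
  deg(2) = 1 (neighbors: 1)
  deg(3) = 1 (neighbors: 1)
  deg(4) = 1 (neighbors: 1)
  deg(5) = 1 (neighbors: 1)

Step 2: Sort degrees in non-increasing order:
  Degrees: [4, 1, 1, 1, 1] -> sorted: [4, 1, 1, 1, 1]

Degree sequence: [4, 1, 1, 1, 1]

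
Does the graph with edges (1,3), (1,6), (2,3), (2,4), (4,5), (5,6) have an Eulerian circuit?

Step 1: Find the degree of each vertex:
  deg(1) = 2
  deg(2) = 2
  deg(3) = 2
  deg(4) = 2
  deg(5) = 2
  deg(6) = 2

Step 2: Count vertices with odd degree:
  All vertices have even degree (0 odd-degree vertices)

Step 3: Apply Euler's theorem:
  - Eulerian circuit exists iff graph is connected and all vertices have even degree
  - Eulerian path exists iff graph is connected and has 0 or 2 odd-degree vertices

Graph is connected with 0 odd-degree vertices.
Both Eulerian circuit and Eulerian path exist.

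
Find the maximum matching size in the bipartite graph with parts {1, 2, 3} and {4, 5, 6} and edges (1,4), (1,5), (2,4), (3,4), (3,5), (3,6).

Step 1: List the neighbors of each left vertex:
  1: 4, 5
  2: 4
  3: 4, 5, 6

Step 2: Greedily match left vertices, then look for augmenting paths:
  Match 1 -- 5
  Match 2 -- 4
  Match 3 -- 6
  No augmenting path remains.

Step 3: Verify this is maximum:
  Matching size 3 = min(|L|, |R|) = min(3, 3), which is an upper bound, so this matching is maximum.

Maximum matching: {(1,5), (2,4), (3,6)}
Size: 3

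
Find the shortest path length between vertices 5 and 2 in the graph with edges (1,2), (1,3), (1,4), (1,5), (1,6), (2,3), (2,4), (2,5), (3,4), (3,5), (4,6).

Step 1: Build adjacency list:
  1: 2, 3, 4, 5, 6
  2: 1, 3, 4, 5
  3: 1, 2, 4, 5
  4: 1, 2, 3, 6
  5: 1, 2, 3
  6: 1, 4

Step 2: BFS from vertex 5 to find shortest path to 2:
  vertex 1 reached at distance 1
  vertex 2 reached at distance 1

Step 3: Shortest path: 5 -> 2
Path length: 1 edge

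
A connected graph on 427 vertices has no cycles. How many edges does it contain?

A tree on n vertices always has exactly n - 1 edges.
For n = 427: edges = 427 - 1 = 426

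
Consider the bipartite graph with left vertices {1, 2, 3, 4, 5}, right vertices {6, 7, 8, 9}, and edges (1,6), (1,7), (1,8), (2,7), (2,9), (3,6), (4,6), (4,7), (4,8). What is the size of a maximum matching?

Step 1: List the neighbors of each left vertex:
  1: 6, 7, 8
  2: 7, 9
  3: 6
  4: 6, 7, 8
  5: (none)

Step 2: Greedily match left vertices, then look for augmenting paths:
  Match 1 -- 7
  Match 2 -- 9
  Match 3 -- 6
  Match 4 -- 8
  No augmenting path remains.

Step 3: Verify this is maximum:
  Matching size 4 = min(|L|, |R|) = min(5, 4), which is an upper bound, so this matching is maximum.

Maximum matching: {(1,7), (2,9), (3,6), (4,8)}
Size: 4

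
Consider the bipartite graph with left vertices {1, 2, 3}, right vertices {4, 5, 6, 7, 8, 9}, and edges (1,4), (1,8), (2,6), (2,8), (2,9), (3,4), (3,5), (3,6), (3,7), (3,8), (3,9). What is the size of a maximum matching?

Step 1: List the neighbors of each left vertex:
  1: 4, 8
  2: 6, 8, 9
  3: 4, 5, 6, 7, 8, 9

Step 2: Greedily match left vertices, then look for augmenting paths:
  Match 1 -- 4
  Match 2 -- 6
  Match 3 -- 5
  No augmenting path remains.

Step 3: Verify this is maximum:
  Matching size 3 = min(|L|, |R|) = min(3, 6), which is an upper bound, so this matching is maximum.

Maximum matching: {(1,4), (2,6), (3,5)}
Size: 3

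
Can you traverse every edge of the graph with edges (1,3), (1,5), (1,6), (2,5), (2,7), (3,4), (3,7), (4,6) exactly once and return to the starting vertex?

Step 1: Find the degree of each vertex:
  deg(1) = 3
  deg(2) = 2
  deg(3) = 3
  deg(4) = 2
  deg(5) = 2
  deg(6) = 2
  deg(7) = 2

Step 2: Count vertices with odd degree:
  Odd-degree vertices: 1, 3 (2 total)

Step 3: Apply Euler's theorem:
  - Eulerian circuit exists iff graph is connected and all vertices have even degree
  - Eulerian path exists iff graph is connected and has 0 or 2 odd-degree vertices

Graph is connected with exactly 2 odd-degree vertices (1, 3).
Eulerian path exists (starting and ending at the odd-degree vertices), but no Eulerian circuit.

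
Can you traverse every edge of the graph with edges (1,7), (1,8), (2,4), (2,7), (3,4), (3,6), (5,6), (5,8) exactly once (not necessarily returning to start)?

Step 1: Find the degree of each vertex:
  deg(1) = 2
  deg(2) = 2
  deg(3) = 2
  deg(4) = 2
  deg(5) = 2
  deg(6) = 2
  deg(7) = 2
  deg(8) = 2

Step 2: Count vertices with odd degree:
  All vertices have even degree (0 odd-degree vertices)

Step 3: Apply Euler's theorem:
  - Eulerian circuit exists iff graph is connected and all vertices have even degree
  - Eulerian path exists iff graph is connected and has 0 or 2 odd-degree vertices

Graph is connected with 0 odd-degree vertices.
Both Eulerian circuit and Eulerian path exist.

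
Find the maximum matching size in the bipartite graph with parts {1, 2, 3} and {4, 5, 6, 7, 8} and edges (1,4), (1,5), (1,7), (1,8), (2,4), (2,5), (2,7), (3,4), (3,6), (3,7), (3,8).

Step 1: List the neighbors of each left vertex:
  1: 4, 5, 7, 8
  2: 4, 5, 7
  3: 4, 6, 7, 8

Step 2: Greedily match left vertices, then look for augmenting paths:
  Match 1 -- 4
  Match 2 -- 5
  Match 3 -- 6
  No augmenting path remains.

Step 3: Verify this is maximum:
  Matching size 3 = min(|L|, |R|) = min(3, 5), which is an upper bound, so this matching is maximum.

Maximum matching: {(1,4), (2,5), (3,6)}
Size: 3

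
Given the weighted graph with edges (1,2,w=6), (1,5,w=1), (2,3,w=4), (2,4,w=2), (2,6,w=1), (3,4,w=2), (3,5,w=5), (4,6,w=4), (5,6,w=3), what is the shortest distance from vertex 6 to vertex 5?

Step 1: Build adjacency list with weights:
  1: 2(w=6), 5(w=1)
  2: 1(w=6), 3(w=4), 4(w=2), 6(w=1)
  3: 2(w=4), 4(w=2), 5(w=5)
  4: 2(w=2), 3(w=2), 6(w=4)
  5: 1(w=1), 3(w=5), 6(w=3)
  6: 2(w=1), 4(w=4), 5(w=3)

Step 2: Apply Dijkstra's algorithm from vertex 6:
  Visit vertex 6 (distance=0)
    Update dist[2] = 1
    Update dist[4] = 4
    Update dist[5] = 3
  Visit vertex 2 (distance=1)
    Update dist[1] = 7
    Update dist[3] = 5
    Update dist[4] = 3
  Visit vertex 4 (distance=3)
  Visit vertex 5 (distance=3)
    Update dist[1] = 4

Step 3: Shortest path: 6 -> 5
Total weight: 3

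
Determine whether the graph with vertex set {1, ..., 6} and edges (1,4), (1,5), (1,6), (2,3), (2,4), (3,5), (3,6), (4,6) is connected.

Step 1: Build adjacency list from edges:
  1: 4, 5, 6
  2: 3, 4
  3: 2, 5, 6
  4: 1, 2, 6
  5: 1, 3
  6: 1, 3, 4

Step 2: Run BFS/DFS from vertex 1:
  Visited: {1, 4, 5, 6, 2, 3}
  Reached 6 of 6 vertices

Step 3: All 6 vertices reached from vertex 1, so the graph is connected.
Answer: Yes, the graph is connected.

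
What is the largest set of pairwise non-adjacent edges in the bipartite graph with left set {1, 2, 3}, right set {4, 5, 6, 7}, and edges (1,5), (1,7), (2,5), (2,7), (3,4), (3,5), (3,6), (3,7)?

Step 1: List the neighbors of each left vertex:
  1: 5, 7
  2: 5, 7
  3: 4, 5, 6, 7

Step 2: Greedily match left vertices, then look for augmenting paths:
  Match 1 -- 5
  Match 2 -- 7
  Match 3 -- 4
  No augmenting path remains.

Step 3: Verify this is maximum:
  Matching size 3 = min(|L|, |R|) = min(3, 4), which is an upper bound, so this matching is maximum.

Maximum matching: {(1,5), (2,7), (3,4)}
Size: 3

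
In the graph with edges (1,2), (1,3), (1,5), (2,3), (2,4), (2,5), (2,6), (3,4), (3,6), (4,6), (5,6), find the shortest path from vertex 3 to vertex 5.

Step 1: Build adjacency list:
  1: 2, 3, 5
  2: 1, 3, 4, 5, 6
  3: 1, 2, 4, 6
  4: 2, 3, 6
  5: 1, 2, 6
  6: 2, 3, 4, 5

Step 2: BFS from vertex 3 to find shortest path to 5:
  vertex 1 reached at distance 1
  vertex 2 reached at distance 1
  vertex 4 reached at distance 1
  vertex 6 reached at distance 1
  vertex 5 reached at distance 2

Step 3: Shortest path: 3 -> 2 -> 5
Path length: 2 edges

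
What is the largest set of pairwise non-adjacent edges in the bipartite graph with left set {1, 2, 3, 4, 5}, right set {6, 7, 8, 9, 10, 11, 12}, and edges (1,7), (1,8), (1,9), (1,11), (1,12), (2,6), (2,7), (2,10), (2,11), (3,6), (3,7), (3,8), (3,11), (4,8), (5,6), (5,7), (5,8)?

Step 1: List the neighbors of each left vertex:
  1: 7, 8, 9, 11, 12
  2: 6, 7, 10, 11
  3: 6, 7, 8, 11
  4: 8
  5: 6, 7, 8

Step 2: Greedily match left vertices, then look for augmenting paths:
  Match 1 -- 7
  Match 2 -- 10
  Match 3 -- 11
  Match 4 -- 8
  Match 5 -- 6
  No augmenting path remains.

Step 3: Verify this is maximum:
  Matching size 5 = min(|L|, |R|) = min(5, 7), which is an upper bound, so this matching is maximum.

Maximum matching: {(1,7), (2,10), (3,11), (4,8), (5,6)}
Size: 5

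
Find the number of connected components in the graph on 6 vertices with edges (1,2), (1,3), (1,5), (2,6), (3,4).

Step 1: Build adjacency list from edges:
  1: 2, 3, 5
  2: 1, 6
  3: 1, 4
  4: 3
  5: 1
  6: 2

Step 2: Run BFS/DFS from vertex 1:
  Visited: {1, 2, 3, 5, 6, 4}
  Reached 6 of 6 vertices

Step 3: All 6 vertices reached from vertex 1, so the graph is connected.
Number of connected components: 1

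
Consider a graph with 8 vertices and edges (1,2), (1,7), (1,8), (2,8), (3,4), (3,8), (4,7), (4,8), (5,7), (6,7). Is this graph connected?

Step 1: Build adjacency list from edges:
  1: 2, 7, 8
  2: 1, 8
  3: 4, 8
  4: 3, 7, 8
  5: 7
  6: 7
  7: 1, 4, 5, 6
  8: 1, 2, 3, 4

Step 2: Run BFS/DFS from vertex 1:
  Visited: {1, 2, 7, 8, 4, 5, 6, 3}
  Reached 8 of 8 vertices

Step 3: All 8 vertices reached from vertex 1, so the graph is connected.
Answer: Yes, the graph is connected.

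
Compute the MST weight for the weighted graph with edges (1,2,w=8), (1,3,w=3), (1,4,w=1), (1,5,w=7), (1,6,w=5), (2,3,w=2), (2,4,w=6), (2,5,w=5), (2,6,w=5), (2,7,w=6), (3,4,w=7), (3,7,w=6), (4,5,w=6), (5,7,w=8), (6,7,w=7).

Apply Kruskal's algorithm (sort edges by weight, add if no cycle):

Sorted edges by weight:
  (1,4) w=1
  (2,3) w=2
  (1,3) w=3
  (1,6) w=5
  (2,5) w=5
  (2,6) w=5
  (2,4) w=6
  (2,7) w=6
  (3,7) w=6
  (4,5) w=6
  (1,5) w=7
  (3,4) w=7
  (6,7) w=7
  (1,2) w=8
  (5,7) w=8

Add edge (1,4) w=1 -- no cycle. Running total: 1
Add edge (2,3) w=2 -- no cycle. Running total: 3
Add edge (1,3) w=3 -- no cycle. Running total: 6
Add edge (1,6) w=5 -- no cycle. Running total: 11
Add edge (2,5) w=5 -- no cycle. Running total: 16
Skip edge (2,6) w=5 -- would create cycle
Skip edge (2,4) w=6 -- would create cycle
Add edge (2,7) w=6 -- no cycle. Running total: 22

MST edges: (1,4,w=1), (2,3,w=2), (1,3,w=3), (1,6,w=5), (2,5,w=5), (2,7,w=6)
Total MST weight: 1 + 2 + 3 + 5 + 5 + 6 = 22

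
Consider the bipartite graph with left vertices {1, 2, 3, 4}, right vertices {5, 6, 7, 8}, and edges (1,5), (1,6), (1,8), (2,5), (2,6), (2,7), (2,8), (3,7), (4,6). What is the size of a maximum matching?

Step 1: List the neighbors of each left vertex:
  1: 5, 6, 8
  2: 5, 6, 7, 8
  3: 7
  4: 6

Step 2: Greedily match left vertices, then look for augmenting paths:
  Match 1 -- 5
  Match 2 -- 8
  Match 3 -- 7
  Match 4 -- 6
  No augmenting path remains.

Step 3: Verify this is maximum:
  Matching size 4 = min(|L|, |R|) = min(4, 4), which is an upper bound, so this matching is maximum.

Maximum matching: {(1,5), (2,8), (3,7), (4,6)}
Size: 4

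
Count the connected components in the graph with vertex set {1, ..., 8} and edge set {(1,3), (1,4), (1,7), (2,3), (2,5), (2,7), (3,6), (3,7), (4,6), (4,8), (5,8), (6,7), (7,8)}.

Step 1: Build adjacency list from edges:
  1: 3, 4, 7
  2: 3, 5, 7
  3: 1, 2, 6, 7
  4: 1, 6, 8
  5: 2, 8
  6: 3, 4, 7
  7: 1, 2, 3, 6, 8
  8: 4, 5, 7

Step 2: Run BFS/DFS from vertex 1:
  Visited: {1, 3, 4, 7, 2, 6, 8, 5}
  Reached 8 of 8 vertices

Step 3: All 8 vertices reached from vertex 1, so the graph is connected.
Number of connected components: 1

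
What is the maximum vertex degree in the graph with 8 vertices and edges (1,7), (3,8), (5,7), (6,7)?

Step 1: Count edges incident to each vertex:
  deg(1) = 1 (neighbors: 7)
  deg(2) = 0 (neighbors: none)
  deg(3) = 1 (neighbors: 8)
  deg(4) = 0 (neighbors: none)
  deg(5) = 1 (neighbors: 7)
  deg(6) = 1 (neighbors: 7)
  deg(7) = 3 (neighbors: 1, 5, 6)
  deg(8) = 1 (neighbors: 3)

Step 2: Find maximum:
  max(1, 0, 1, 0, 1, 1, 3, 1) = 3 (vertex 7)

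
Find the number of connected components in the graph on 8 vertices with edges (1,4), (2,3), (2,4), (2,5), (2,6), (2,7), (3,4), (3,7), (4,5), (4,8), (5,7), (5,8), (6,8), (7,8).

Step 1: Build adjacency list from edges:
  1: 4
  2: 3, 4, 5, 6, 7
  3: 2, 4, 7
  4: 1, 2, 3, 5, 8
  5: 2, 4, 7, 8
  6: 2, 8
  7: 2, 3, 5, 8
  8: 4, 5, 6, 7

Step 2: Run BFS/DFS from vertex 1:
  Visited: {1, 4, 2, 3, 5, 8, 6, 7}
  Reached 8 of 8 vertices

Step 3: All 8 vertices reached from vertex 1, so the graph is connected.
Number of connected components: 1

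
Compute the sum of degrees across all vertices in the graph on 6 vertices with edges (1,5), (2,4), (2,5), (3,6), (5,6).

Step 1: Count edges incident to each vertex:
  deg(1) = 1 (neighbors: 5)
  deg(2) = 2 (neighbors: 4, 5)
  deg(3) = 1 (neighbors: 6)
  deg(4) = 1 (neighbors: 2)
  deg(5) = 3 (neighbors: 1, 2, 6)
  deg(6) = 2 (neighbors: 3, 5)

Step 2: Sum all degrees:
  1 + 2 + 1 + 1 + 3 + 2 = 10

Verification: sum of degrees = 2 * |E| = 2 * 5 = 10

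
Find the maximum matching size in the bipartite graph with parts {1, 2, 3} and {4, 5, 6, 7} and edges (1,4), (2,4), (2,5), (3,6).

Step 1: List the neighbors of each left vertex:
  1: 4
  2: 4, 5
  3: 6

Step 2: Greedily match left vertices, then look for augmenting paths:
  Match 1 -- 4
  Match 2 -- 5
  Match 3 -- 6
  No augmenting path remains.

Step 3: Verify this is maximum:
  Matching size 3 = min(|L|, |R|) = min(3, 4), which is an upper bound, so this matching is maximum.

Maximum matching: {(1,4), (2,5), (3,6)}
Size: 3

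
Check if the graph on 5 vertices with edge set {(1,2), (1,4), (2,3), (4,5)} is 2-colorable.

Step 1: Attempt 2-coloring using BFS:
  Start at vertex 1, assign color 0
  Color vertex 2 with color 1 (neighbor of 1)
  Color vertex 4 with color 1 (neighbor of 1)
  Color vertex 3 with color 0 (neighbor of 2)
  Color vertex 5 with color 0 (neighbor of 4)

Step 2: 2-coloring succeeded. No conflicts found.
  Set A (color 0): {1, 3, 5}
  Set B (color 1): {2, 4}

The graph is bipartite with partition {1, 3, 5}, {2, 4}.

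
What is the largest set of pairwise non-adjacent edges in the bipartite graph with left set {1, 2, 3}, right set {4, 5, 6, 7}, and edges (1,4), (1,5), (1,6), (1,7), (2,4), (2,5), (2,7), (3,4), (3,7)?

Step 1: List the neighbors of each left vertex:
  1: 4, 5, 6, 7
  2: 4, 5, 7
  3: 4, 7

Step 2: Greedily match left vertices, then look for augmenting paths:
  Match 1 -- 4
  Match 2 -- 5
  Match 3 -- 7
  No augmenting path remains.

Step 3: Verify this is maximum:
  Matching size 3 = min(|L|, |R|) = min(3, 4), which is an upper bound, so this matching is maximum.

Maximum matching: {(1,4), (2,5), (3,7)}
Size: 3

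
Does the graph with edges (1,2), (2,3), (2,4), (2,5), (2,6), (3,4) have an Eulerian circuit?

Step 1: Find the degree of each vertex:
  deg(1) = 1
  deg(2) = 5
  deg(3) = 2
  deg(4) = 2
  deg(5) = 1
  deg(6) = 1

Step 2: Count vertices with odd degree:
  Odd-degree vertices: 1, 2, 5, 6 (4 total)

Step 3: Apply Euler's theorem:
  - Eulerian circuit exists iff graph is connected and all vertices have even degree
  - Eulerian path exists iff graph is connected and has 0 or 2 odd-degree vertices

Graph has 4 odd-degree vertices (need 0 or 2).
Neither Eulerian path nor Eulerian circuit exists.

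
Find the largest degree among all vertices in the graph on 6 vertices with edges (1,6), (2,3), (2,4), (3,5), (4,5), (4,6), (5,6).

Step 1: Count edges incident to each vertex:
  deg(1) = 1 (neighbors: 6)
  deg(2) = 2 (neighbors: 3, 4)
  deg(3) = 2 (neighbors: 2, 5)
  deg(4) = 3 (neighbors: 2, 5, 6)
  deg(5) = 3 (neighbors: 3, 4, 6)
  deg(6) = 3 (neighbors: 1, 4, 5)

Step 2: Find maximum:
  max(1, 2, 2, 3, 3, 3) = 3 (vertex 4)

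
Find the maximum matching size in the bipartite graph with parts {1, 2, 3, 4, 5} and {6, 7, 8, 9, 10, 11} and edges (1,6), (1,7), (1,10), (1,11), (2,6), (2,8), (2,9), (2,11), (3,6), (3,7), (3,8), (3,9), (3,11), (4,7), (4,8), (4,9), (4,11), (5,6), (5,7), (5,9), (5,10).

Step 1: List the neighbors of each left vertex:
  1: 6, 7, 10, 11
  2: 6, 8, 9, 11
  3: 6, 7, 8, 9, 11
  4: 7, 8, 9, 11
  5: 6, 7, 9, 10

Step 2: Greedily match left vertices, then look for augmenting paths:
  Match 1 -- 6
  Match 2 -- 8
  Match 3 -- 7
  Match 4 -- 9
  Match 5 -- 10
  No augmenting path remains.

Step 3: Verify this is maximum:
  Matching size 5 = min(|L|, |R|) = min(5, 6), which is an upper bound, so this matching is maximum.

Maximum matching: {(1,6), (2,8), (3,7), (4,9), (5,10)}
Size: 5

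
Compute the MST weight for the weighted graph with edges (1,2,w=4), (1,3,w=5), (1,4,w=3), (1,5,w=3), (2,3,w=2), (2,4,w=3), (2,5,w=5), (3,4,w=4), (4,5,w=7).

Apply Kruskal's algorithm (sort edges by weight, add if no cycle):

Sorted edges by weight:
  (2,3) w=2
  (1,4) w=3
  (1,5) w=3
  (2,4) w=3
  (1,2) w=4
  (3,4) w=4
  (1,3) w=5
  (2,5) w=5
  (4,5) w=7

Add edge (2,3) w=2 -- no cycle. Running total: 2
Add edge (1,4) w=3 -- no cycle. Running total: 5
Add edge (1,5) w=3 -- no cycle. Running total: 8
Add edge (2,4) w=3 -- no cycle. Running total: 11

MST edges: (2,3,w=2), (1,4,w=3), (1,5,w=3), (2,4,w=3)
Total MST weight: 2 + 3 + 3 + 3 = 11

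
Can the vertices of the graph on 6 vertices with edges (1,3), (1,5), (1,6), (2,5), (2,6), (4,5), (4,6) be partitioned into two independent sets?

Step 1: Attempt 2-coloring using BFS:
  Start at vertex 1, assign color 0
  Color vertex 3 with color 1 (neighbor of 1)
  Color vertex 5 with color 1 (neighbor of 1)
  Color vertex 6 with color 1 (neighbor of 1)
  Color vertex 2 with color 0 (neighbor of 5)
  Color vertex 4 with color 0 (neighbor of 5)

Step 2: 2-coloring succeeded. No conflicts found.
  Set A (color 0): {1, 2, 4}
  Set B (color 1): {3, 5, 6}

The graph is bipartite with partition {1, 2, 4}, {3, 5, 6}.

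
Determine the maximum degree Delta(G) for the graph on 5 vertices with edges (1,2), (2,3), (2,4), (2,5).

Step 1: Count edges incident to each vertex:
  deg(1) = 1 (neighbors: 2)
  deg(2) = 4 (neighbors: 1, 3, 4, 5)
  deg(3) = 1 (neighbors: 2)
  deg(4) = 1 (neighbors: 2)
  deg(5) = 1 (neighbors: 2)

Step 2: Find maximum:
  max(1, 4, 1, 1, 1) = 4 (vertex 2)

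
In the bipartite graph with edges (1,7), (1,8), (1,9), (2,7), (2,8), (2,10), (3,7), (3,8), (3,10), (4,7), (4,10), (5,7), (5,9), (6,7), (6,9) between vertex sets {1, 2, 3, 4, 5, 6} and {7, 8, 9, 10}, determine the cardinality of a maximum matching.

Step 1: List the neighbors of each left vertex:
  1: 7, 8, 9
  2: 7, 8, 10
  3: 7, 8, 10
  4: 7, 10
  5: 7, 9
  6: 7, 9

Step 2: Greedily match left vertices, then look for augmenting paths:
  Match 1 -- 7
  Match 2 -- 8
  Match 3 -- 10
  Match 5 -- 9
  No augmenting path remains.

Step 3: Verify this is maximum:
  Matching size 4 = min(|L|, |R|) = min(6, 4), which is an upper bound, so this matching is maximum.

Maximum matching: {(1,7), (2,8), (3,10), (5,9)}
Size: 4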